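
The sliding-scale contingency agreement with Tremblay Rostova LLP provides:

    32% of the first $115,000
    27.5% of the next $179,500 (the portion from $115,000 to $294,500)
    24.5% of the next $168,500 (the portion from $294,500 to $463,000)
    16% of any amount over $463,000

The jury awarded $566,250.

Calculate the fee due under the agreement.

First $115,000 at 32% = $36,800.00
Next $179,500 at 27.5% = $49,362.50
Next $168,500 at 24.5% = $41,282.50
Remaining $103,250 at 16% = $16,520.00
Fee: $36,800.00 + $49,362.50 + $41,282.50 + $16,520.00 = $143,965.00

$143,965.00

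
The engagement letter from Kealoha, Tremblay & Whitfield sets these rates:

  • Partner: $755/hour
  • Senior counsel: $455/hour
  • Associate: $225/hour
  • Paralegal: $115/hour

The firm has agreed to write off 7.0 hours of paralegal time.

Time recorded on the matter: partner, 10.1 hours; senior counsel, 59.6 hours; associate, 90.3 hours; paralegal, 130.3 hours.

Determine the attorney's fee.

$69,240.50

Partner: 10.1 × $755 = $7,625.50
Senior counsel: 59.6 × $455 = $27,118.00
Associate: 90.3 × $225 = $20,317.50
Paralegal: 130.3 × $115 = $14,984.50
Subtotal: $70,045.50
Write-off: 7.0 × $115 = $805.00
Total: $70,045.50 − $805.00 = $69,240.50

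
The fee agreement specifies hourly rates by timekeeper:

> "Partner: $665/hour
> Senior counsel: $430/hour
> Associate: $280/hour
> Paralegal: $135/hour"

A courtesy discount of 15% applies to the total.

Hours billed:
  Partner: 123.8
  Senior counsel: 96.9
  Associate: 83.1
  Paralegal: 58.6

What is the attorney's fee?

$131,897.05

Partner: 123.8 × $665 = $82,327.00
Senior counsel: 96.9 × $430 = $41,667.00
Associate: 83.1 × $280 = $23,268.00
Paralegal: 58.6 × $135 = $7,911.00
Subtotal: $155,173.00
Less 15% discount: −$23,275.95
Total: $155,173.00 − $23,275.95 = $131,897.05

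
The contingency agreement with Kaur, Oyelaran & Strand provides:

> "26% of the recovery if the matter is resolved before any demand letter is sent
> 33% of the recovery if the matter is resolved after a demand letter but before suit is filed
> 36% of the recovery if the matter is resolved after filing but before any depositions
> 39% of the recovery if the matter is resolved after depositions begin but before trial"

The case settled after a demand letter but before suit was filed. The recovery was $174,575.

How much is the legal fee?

$57,609.75

The matter settled after a demand letter but before suit was filed, so the 33% rate applies.
$174,575 × 33% = $57,609.75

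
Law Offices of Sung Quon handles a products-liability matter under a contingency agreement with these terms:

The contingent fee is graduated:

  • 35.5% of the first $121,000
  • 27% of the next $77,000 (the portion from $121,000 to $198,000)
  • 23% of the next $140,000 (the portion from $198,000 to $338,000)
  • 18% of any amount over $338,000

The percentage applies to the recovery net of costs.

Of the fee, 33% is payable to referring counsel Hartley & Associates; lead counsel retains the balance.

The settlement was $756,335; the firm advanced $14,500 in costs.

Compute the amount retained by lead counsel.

$112,985.65

Fee base (net of costs): $756,335 − $14,500 = $741,835
First $121,000 at 35.5% = $42,955.00
Next $77,000 at 27% = $20,790.00
Next $140,000 at 23% = $32,200.00
Remaining $403,835 at 18% = $72,690.30
Fee: $42,955.00 + $20,790.00 + $32,200.00 + $72,690.30 = $168,635.30
Referral share: 33% of $168,635.30 = $55,649.65; lead counsel retains $168,635.30 − $55,649.65 = $112,985.65.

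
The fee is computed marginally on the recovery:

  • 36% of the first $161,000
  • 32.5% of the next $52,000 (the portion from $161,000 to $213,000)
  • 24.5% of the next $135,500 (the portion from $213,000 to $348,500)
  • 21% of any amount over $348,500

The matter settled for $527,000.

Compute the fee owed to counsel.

$145,542.50

First $161,000 at 36% = $57,960.00
Next $52,000 at 32.5% = $16,900.00
Next $135,500 at 24.5% = $33,197.50
Remaining $178,500 at 21% = $37,485.00
Fee: $57,960.00 + $16,900.00 + $33,197.50 + $37,485.00 = $145,542.50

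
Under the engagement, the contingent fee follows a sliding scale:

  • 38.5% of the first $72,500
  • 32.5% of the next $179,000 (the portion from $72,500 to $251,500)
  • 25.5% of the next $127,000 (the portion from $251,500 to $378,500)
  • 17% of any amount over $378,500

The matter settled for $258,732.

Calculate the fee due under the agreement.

First $72,500 at 38.5% = $27,912.50
Next $179,000 at 32.5% = $58,175.00
Remaining $7,232 at 25.5% = $1,844.16
Fee: $27,912.50 + $58,175.00 + $1,844.16 = $87,931.66

$87,931.66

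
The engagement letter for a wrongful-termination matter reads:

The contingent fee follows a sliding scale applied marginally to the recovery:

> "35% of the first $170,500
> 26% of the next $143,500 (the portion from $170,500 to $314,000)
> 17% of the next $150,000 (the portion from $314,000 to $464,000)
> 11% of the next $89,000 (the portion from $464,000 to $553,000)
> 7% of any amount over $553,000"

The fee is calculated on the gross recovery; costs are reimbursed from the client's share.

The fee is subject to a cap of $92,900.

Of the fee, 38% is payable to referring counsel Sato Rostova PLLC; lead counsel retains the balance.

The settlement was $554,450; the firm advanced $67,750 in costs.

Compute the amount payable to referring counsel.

$35,302.00

Fee base is the gross recovery, $554,450; costs are reimbursed separately.
First $170,500 at 35% = $59,675.00
Next $143,500 at 26% = $37,310.00
Next $150,000 at 17% = $25,500.00
Next $89,000 at 11% = $9,790.00
Remaining $1,450 at 7% = $101.50
Fee: $59,675.00 + $37,310.00 + $25,500.00 + $9,790.00 + $101.50 = $132,376.50
$132,376.50 exceeds the $92,900 cap, so the fee is capped at $92,900.00.
Referral share: 38% of $92,900.00 = $35,302.00; lead counsel retains $92,900.00 − $35,302.00 = $57,598.00.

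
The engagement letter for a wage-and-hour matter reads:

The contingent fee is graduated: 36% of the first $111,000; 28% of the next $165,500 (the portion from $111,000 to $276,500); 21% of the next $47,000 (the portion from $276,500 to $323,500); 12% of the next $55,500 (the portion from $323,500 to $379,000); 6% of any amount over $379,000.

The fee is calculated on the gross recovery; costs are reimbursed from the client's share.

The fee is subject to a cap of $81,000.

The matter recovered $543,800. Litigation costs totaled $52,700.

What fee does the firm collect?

Fee base is the gross recovery, $543,800; costs are reimbursed separately.
First $111,000 at 36% = $39,960.00
Next $165,500 at 28% = $46,340.00
Next $47,000 at 21% = $9,870.00
Next $55,500 at 12% = $6,660.00
Remaining $164,800 at 6% = $9,888.00
Fee: $39,960.00 + $46,340.00 + $9,870.00 + $6,660.00 + $9,888.00 = $112,718.00
$112,718.00 exceeds the $81,000 cap, so the fee is capped at $81,000.00.

$81,000.00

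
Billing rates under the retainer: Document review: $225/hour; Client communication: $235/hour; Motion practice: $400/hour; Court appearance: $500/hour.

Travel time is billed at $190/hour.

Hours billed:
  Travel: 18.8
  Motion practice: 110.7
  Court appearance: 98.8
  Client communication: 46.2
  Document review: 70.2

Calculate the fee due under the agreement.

$123,904.00

Document review: 70.2 × $225 = $15,795.00
Client communication: 46.2 × $235 = $10,857.00
Motion practice: 110.7 × $400 = $44,280.00
Court appearance: 98.8 × $500 = $49,400.00
Subtotal: $15,795.00 + $10,857.00 + $44,280.00 + $49,400.00 = $120,332.00
Travel: 18.8 × $190 = $3,572.00
Total: $120,332.00 + $3,572.00 = $123,904.00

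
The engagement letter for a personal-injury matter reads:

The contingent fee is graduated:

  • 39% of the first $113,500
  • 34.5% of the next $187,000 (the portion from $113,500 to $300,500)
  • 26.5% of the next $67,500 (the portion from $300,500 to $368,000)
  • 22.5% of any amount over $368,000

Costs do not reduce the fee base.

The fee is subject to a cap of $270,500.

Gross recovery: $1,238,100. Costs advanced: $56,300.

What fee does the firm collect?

Fee base is the gross recovery, $1,238,100; costs are reimbursed separately.
First $113,500 at 39% = $44,265.00
Next $187,000 at 34.5% = $64,515.00
Next $67,500 at 26.5% = $17,887.50
Remaining $870,100 at 22.5% = $195,772.50
Fee: $44,265.00 + $64,515.00 + $17,887.50 + $195,772.50 = $322,440.00
$322,440.00 exceeds the $270,500 cap, so the fee is capped at $270,500.00.

$270,500.00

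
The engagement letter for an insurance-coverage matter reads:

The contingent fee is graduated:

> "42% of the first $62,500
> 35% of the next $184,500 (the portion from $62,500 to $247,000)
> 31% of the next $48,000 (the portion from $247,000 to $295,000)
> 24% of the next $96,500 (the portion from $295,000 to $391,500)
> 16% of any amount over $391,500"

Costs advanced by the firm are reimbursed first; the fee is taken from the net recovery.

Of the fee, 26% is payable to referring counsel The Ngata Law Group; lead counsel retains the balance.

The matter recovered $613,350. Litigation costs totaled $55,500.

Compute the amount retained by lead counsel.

Fee base (net of costs): $613,350 − $55,500 = $557,850
First $62,500 at 42% = $26,250.00
Next $184,500 at 35% = $64,575.00
Next $48,000 at 31% = $14,880.00
Next $96,500 at 24% = $23,160.00
Remaining $166,350 at 16% = $26,616.00
Fee: $26,250.00 + $64,575.00 + $14,880.00 + $23,160.00 + $26,616.00 = $155,481.00
Referral share: 26% of $155,481.00 = $40,425.06; lead counsel retains $155,481.00 − $40,425.06 = $115,055.94.

$115,055.94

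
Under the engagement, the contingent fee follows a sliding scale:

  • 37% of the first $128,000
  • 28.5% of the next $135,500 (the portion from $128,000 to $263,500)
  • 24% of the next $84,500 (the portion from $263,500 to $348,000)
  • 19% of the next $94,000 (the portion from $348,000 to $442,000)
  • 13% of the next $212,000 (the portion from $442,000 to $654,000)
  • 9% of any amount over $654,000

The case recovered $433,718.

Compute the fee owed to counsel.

$122,543.92

First $128,000 at 37% = $47,360.00
Next $135,500 at 28.5% = $38,617.50
Next $84,500 at 24% = $20,280.00
Remaining $85,718 at 19% = $16,286.42
Fee: $47,360.00 + $38,617.50 + $20,280.00 + $16,286.42 = $122,543.92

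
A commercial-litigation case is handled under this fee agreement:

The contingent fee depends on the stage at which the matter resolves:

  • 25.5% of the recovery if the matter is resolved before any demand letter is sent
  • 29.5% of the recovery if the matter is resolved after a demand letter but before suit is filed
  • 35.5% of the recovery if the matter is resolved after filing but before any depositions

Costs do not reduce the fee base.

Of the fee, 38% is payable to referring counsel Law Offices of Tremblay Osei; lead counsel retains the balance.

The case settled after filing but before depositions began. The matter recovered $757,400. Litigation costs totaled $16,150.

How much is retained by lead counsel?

$166,703.74

Fee base is the gross recovery, $757,400; costs are reimbursed separately.
The matter settled after filing but before depositions began, so the 35.5% rate applies.
$757,400 × 35.5% = $268,877.00
Referral share: 38% of $268,877.00 = $102,173.26; lead counsel retains $268,877.00 − $102,173.26 = $166,703.74.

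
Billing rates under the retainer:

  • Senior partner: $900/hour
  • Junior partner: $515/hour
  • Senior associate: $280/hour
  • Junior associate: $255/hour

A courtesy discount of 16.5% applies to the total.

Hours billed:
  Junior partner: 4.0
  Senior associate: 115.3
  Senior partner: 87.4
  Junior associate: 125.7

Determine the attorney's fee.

$121,123.01

Senior partner: 87.4 × $900 = $78,660.00
Junior partner: 4.0 × $515 = $2,060.00
Senior associate: 115.3 × $280 = $32,284.00
Junior associate: 125.7 × $255 = $32,053.50
Subtotal: $145,057.50
Less 16.5% discount: −$23,934.49
Total: $145,057.50 − $23,934.49 = $121,123.01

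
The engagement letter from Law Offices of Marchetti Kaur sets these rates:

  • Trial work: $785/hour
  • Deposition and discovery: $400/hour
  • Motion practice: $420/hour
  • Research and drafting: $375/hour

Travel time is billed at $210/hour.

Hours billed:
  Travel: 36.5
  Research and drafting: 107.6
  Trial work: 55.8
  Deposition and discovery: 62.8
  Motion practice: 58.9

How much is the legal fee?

$141,676.00

Trial work: 55.8 × $785 = $43,803.00
Deposition and discovery: 62.8 × $400 = $25,120.00
Motion practice: 58.9 × $420 = $24,738.00
Research and drafting: 107.6 × $375 = $40,350.00
Subtotal: $43,803.00 + $25,120.00 + $24,738.00 + $40,350.00 = $134,011.00
Travel: 36.5 × $210 = $7,665.00
Total: $134,011.00 + $7,665.00 = $141,676.00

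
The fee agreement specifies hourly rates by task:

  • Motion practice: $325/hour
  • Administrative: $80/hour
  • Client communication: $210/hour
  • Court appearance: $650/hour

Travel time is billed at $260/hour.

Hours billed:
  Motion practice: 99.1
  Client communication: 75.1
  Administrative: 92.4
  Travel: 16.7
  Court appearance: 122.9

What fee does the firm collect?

$139,597.50

Motion practice: 99.1 × $325 = $32,207.50
Administrative: 92.4 × $80 = $7,392.00
Client communication: 75.1 × $210 = $15,771.00
Court appearance: 122.9 × $650 = $79,885.00
Subtotal: $32,207.50 + $7,392.00 + $15,771.00 + $79,885.00 = $135,255.50
Travel: 16.7 × $260 = $4,342.00
Total: $135,255.50 + $4,342.00 = $139,597.50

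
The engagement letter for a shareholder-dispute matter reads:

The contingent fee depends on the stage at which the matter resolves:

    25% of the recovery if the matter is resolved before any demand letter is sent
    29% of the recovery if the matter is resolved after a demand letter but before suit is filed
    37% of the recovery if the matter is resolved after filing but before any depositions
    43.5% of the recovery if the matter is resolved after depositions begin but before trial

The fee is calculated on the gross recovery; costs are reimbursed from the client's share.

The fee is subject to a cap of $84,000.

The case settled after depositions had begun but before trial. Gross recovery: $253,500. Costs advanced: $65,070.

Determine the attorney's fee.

Fee base is the gross recovery, $253,500; costs are reimbursed separately.
The matter settled after depositions had begun but before trial, so the 43.5% rate applies.
$253,500 × 43.5% = $110,272.50
$110,272.50 exceeds the $84,000 cap, so the fee is capped at $84,000.00.

$84,000.00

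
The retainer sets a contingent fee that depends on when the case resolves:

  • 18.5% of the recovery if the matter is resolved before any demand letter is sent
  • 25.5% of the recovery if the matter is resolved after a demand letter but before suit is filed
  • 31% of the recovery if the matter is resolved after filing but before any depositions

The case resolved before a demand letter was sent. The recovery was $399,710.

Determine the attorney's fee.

$73,946.35

The matter resolved before a demand letter was sent, so the 18.5% rate applies.
$399,710 × 18.5% = $73,946.35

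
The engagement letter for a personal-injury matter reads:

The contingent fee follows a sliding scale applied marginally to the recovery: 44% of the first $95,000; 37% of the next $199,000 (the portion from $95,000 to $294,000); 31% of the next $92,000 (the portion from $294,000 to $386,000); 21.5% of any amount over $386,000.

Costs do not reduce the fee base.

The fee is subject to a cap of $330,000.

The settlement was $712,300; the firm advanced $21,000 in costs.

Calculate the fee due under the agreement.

$214,104.50

Fee base is the gross recovery, $712,300; costs are reimbursed separately.
First $95,000 at 44% = $41,800.00
Next $199,000 at 37% = $73,630.00
Next $92,000 at 31% = $28,520.00
Remaining $326,300 at 21.5% = $70,154.50
Fee: $41,800.00 + $73,630.00 + $28,520.00 + $70,154.50 = $214,104.50
$214,104.50 is under the $330,000 cap.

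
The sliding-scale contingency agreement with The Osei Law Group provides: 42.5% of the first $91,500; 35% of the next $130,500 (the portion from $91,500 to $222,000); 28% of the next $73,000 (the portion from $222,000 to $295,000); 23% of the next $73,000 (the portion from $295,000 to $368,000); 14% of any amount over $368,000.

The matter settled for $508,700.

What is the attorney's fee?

First $91,500 at 42.5% = $38,887.50
Next $130,500 at 35% = $45,675.00
Next $73,000 at 28% = $20,440.00
Next $73,000 at 23% = $16,790.00
Remaining $140,700 at 14% = $19,698.00
Fee: $38,887.50 + $45,675.00 + $20,440.00 + $16,790.00 + $19,698.00 = $141,490.50

$141,490.50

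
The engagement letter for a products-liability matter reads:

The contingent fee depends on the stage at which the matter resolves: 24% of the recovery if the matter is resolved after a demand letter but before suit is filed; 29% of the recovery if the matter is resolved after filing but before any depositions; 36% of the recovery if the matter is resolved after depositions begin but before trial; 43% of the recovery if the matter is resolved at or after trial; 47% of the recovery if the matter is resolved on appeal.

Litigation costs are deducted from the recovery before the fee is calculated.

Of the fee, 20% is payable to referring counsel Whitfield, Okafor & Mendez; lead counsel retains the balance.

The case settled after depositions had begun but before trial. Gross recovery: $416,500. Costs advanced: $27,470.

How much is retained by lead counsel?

$112,040.64

Fee base (net of costs): $416,500 − $27,470 = $389,030
The matter settled after depositions had begun but before trial, so the 36% rate applies.
$389,030 × 36% = $140,050.80
Referral share: 20% of $140,050.80 = $28,010.16; lead counsel retains $140,050.80 − $28,010.16 = $112,040.64.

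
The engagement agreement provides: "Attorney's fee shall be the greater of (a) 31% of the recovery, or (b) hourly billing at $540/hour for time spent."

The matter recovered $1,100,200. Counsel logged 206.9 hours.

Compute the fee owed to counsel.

$341,062.00

(a) 31% of $1,100,200 = $341,062.00
(b) 206.9 × $540 = $111,726.00
The greater is (a): $341,062.00.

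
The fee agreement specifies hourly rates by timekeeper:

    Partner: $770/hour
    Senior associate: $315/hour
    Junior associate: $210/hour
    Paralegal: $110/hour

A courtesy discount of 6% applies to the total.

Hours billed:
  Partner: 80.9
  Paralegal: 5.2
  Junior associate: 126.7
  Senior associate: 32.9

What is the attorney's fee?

$93,845.37

Partner: 80.9 × $770 = $62,293.00
Senior associate: 32.9 × $315 = $10,363.50
Junior associate: 126.7 × $210 = $26,607.00
Paralegal: 5.2 × $110 = $572.00
Subtotal: $99,835.50
Less 6% discount: −$5,990.13
Total: $99,835.50 − $5,990.13 = $93,845.37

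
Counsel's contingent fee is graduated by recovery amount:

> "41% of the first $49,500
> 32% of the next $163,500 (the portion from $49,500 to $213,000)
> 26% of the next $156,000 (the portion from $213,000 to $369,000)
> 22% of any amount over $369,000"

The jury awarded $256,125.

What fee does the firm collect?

First $49,500 at 41% = $20,295.00
Next $163,500 at 32% = $52,320.00
Remaining $43,125 at 26% = $11,212.50
Fee: $20,295.00 + $52,320.00 + $11,212.50 = $83,827.50

$83,827.50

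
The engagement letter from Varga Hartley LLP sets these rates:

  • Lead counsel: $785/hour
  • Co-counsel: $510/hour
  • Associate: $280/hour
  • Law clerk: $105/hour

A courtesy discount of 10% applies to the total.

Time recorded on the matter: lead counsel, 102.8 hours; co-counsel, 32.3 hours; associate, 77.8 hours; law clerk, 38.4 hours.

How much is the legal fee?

Lead counsel: 102.8 × $785 = $80,698.00
Co-counsel: 32.3 × $510 = $16,473.00
Associate: 77.8 × $280 = $21,784.00
Law clerk: 38.4 × $105 = $4,032.00
Subtotal: $122,987.00
Less 10% discount: −$12,298.70
Total: $122,987.00 − $12,298.70 = $110,688.30

$110,688.30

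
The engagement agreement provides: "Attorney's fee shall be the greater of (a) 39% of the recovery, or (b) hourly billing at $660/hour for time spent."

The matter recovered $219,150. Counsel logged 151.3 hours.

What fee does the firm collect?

$99,858.00

(a) 39% of $219,150 = $85,468.50
(b) 151.3 × $660 = $99,858.00
The greater is (b): $99,858.00.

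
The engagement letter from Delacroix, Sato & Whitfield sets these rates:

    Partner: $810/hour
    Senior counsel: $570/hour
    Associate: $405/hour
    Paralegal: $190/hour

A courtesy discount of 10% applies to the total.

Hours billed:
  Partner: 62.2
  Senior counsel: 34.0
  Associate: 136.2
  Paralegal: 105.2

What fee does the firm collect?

Partner: 62.2 × $810 = $50,382.00
Senior counsel: 34.0 × $570 = $19,380.00
Associate: 136.2 × $405 = $55,161.00
Paralegal: 105.2 × $190 = $19,988.00
Subtotal: $144,911.00
Less 10% discount: −$14,491.10
Total: $144,911.00 − $14,491.10 = $130,419.90

$130,419.90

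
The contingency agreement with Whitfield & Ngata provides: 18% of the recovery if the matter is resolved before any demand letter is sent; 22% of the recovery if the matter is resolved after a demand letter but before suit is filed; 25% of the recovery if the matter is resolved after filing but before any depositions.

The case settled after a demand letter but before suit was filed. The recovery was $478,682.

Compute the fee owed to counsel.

The matter settled after a demand letter but before suit was filed, so the 22% rate applies.
$478,682 × 22% = $105,310.04

$105,310.04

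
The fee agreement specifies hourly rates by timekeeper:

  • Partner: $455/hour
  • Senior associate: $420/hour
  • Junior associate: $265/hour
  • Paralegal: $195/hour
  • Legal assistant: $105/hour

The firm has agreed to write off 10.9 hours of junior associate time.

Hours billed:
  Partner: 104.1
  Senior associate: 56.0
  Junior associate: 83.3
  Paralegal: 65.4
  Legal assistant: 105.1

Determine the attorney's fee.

Partner: 104.1 × $455 = $47,365.50
Senior associate: 56.0 × $420 = $23,520.00
Junior associate: 83.3 × $265 = $22,074.50
Paralegal: 65.4 × $195 = $12,753.00
Legal assistant: 105.1 × $105 = $11,035.50
Subtotal: $116,748.50
Write-off: 10.9 × $265 = $2,888.50
Total: $116,748.50 − $2,888.50 = $113,860.00

$113,860.00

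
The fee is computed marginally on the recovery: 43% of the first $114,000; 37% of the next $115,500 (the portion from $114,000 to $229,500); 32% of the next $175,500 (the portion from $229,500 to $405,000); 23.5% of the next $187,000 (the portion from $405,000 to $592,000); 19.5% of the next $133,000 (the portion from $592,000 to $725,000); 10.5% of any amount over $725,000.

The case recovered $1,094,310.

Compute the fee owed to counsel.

$256,572.55

First $114,000 at 43% = $49,020.00
Next $115,500 at 37% = $42,735.00
Next $175,500 at 32% = $56,160.00
Next $187,000 at 23.5% = $43,945.00
Next $133,000 at 19.5% = $25,935.00
Remaining $369,310 at 10.5% = $38,777.55
Fee: $49,020.00 + $42,735.00 + $56,160.00 + $43,945.00 + $25,935.00 + $38,777.55 = $256,572.55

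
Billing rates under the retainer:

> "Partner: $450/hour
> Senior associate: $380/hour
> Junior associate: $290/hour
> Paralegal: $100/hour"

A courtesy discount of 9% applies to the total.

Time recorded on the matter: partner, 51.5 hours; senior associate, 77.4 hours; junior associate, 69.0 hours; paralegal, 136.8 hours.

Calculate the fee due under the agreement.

$78,512.07

Partner: 51.5 × $450 = $23,175.00
Senior associate: 77.4 × $380 = $29,412.00
Junior associate: 69.0 × $290 = $20,010.00
Paralegal: 136.8 × $100 = $13,680.00
Subtotal: $86,277.00
Less 9% discount: −$7,764.93
Total: $86,277.00 − $7,764.93 = $78,512.07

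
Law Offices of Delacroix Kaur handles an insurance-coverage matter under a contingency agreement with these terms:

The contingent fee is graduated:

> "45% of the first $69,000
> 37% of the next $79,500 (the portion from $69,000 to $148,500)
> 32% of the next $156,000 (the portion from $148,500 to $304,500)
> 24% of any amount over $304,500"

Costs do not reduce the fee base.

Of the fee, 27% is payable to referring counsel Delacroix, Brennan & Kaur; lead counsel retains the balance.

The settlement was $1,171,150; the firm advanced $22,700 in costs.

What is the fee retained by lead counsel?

$232,418.13

Fee base is the gross recovery, $1,171,150; costs are reimbursed separately.
First $69,000 at 45% = $31,050.00
Next $79,500 at 37% = $29,415.00
Next $156,000 at 32% = $49,920.00
Remaining $866,650 at 24% = $207,996.00
Fee: $31,050.00 + $29,415.00 + $49,920.00 + $207,996.00 = $318,381.00
Referral share: 27% of $318,381.00 = $85,962.87; lead counsel retains $318,381.00 − $85,962.87 = $232,418.13.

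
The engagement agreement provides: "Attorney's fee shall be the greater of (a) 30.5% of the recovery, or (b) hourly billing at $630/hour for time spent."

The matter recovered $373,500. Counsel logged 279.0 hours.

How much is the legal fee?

$175,770.00

(a) 30.5% of $373,500 = $113,917.50
(b) 279.0 × $630 = $175,770.00
The greater is (b): $175,770.00.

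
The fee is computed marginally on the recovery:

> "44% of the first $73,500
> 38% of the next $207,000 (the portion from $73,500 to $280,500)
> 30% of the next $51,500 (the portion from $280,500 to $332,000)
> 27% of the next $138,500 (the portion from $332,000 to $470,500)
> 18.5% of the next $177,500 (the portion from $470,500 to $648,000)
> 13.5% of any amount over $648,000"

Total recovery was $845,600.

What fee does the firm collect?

First $73,500 at 44% = $32,340.00
Next $207,000 at 38% = $78,660.00
Next $51,500 at 30% = $15,450.00
Next $138,500 at 27% = $37,395.00
Next $177,500 at 18.5% = $32,837.50
Remaining $197,600 at 13.5% = $26,676.00
Fee: $32,340.00 + $78,660.00 + $15,450.00 + $37,395.00 + $32,837.50 + $26,676.00 = $223,358.50

$223,358.50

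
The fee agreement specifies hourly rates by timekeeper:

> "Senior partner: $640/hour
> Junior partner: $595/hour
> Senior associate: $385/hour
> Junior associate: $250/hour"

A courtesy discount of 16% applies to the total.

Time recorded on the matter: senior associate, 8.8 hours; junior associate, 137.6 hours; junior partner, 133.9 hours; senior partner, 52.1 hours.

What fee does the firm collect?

Senior partner: 52.1 × $640 = $33,344.00
Junior partner: 133.9 × $595 = $79,670.50
Senior associate: 8.8 × $385 = $3,388.00
Junior associate: 137.6 × $250 = $34,400.00
Subtotal: $150,802.50
Less 16% discount: −$24,128.40
Total: $150,802.50 − $24,128.40 = $126,674.10

$126,674.10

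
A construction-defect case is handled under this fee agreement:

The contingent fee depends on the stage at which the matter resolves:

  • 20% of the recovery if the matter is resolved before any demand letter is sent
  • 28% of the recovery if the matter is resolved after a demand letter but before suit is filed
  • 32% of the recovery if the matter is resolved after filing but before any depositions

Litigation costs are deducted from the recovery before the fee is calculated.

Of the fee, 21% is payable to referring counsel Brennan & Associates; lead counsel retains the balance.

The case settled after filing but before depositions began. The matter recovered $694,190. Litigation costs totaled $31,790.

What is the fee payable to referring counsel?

$44,513.28

Fee base (net of costs): $694,190 − $31,790 = $662,400
The matter settled after filing but before depositions began, so the 32% rate applies.
$662,400 × 32% = $211,968.00
Referral share: 21% of $211,968.00 = $44,513.28; lead counsel retains $211,968.00 − $44,513.28 = $167,454.72.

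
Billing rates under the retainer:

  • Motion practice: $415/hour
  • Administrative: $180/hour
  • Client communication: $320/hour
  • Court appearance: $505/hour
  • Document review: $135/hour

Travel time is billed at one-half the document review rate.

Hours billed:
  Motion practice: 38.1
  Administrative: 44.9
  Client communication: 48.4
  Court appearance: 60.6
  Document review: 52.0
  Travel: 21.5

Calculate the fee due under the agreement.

Motion practice: 38.1 × $415 = $15,811.50
Administrative: 44.9 × $180 = $8,082.00
Client communication: 48.4 × $320 = $15,488.00
Court appearance: 60.6 × $505 = $30,603.00
Document review: 52.0 × $135 = $7,020.00
Subtotal: $15,811.50 + $8,082.00 + $15,488.00 + $30,603.00 + $7,020.00 = $77,004.50
Travel: 21.5 × ($135 ÷ 2) = 21.5 × $67.50 = $1,451.25
Total: $77,004.50 + $1,451.25 = $78,455.75

$78,455.75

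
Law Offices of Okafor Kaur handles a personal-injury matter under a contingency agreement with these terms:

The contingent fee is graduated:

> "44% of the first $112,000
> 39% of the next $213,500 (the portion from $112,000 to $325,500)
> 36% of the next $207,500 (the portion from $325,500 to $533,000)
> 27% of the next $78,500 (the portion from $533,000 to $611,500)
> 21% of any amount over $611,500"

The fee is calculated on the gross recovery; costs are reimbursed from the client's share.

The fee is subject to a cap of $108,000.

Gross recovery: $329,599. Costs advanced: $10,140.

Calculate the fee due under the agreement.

$108,000.00

Fee base is the gross recovery, $329,599; costs are reimbursed separately.
First $112,000 at 44% = $49,280.00
Next $213,500 at 39% = $83,265.00
Remaining $4,099 at 36% = $1,475.64
Fee: $49,280.00 + $83,265.00 + $1,475.64 = $134,020.64
$134,020.64 exceeds the $108,000 cap, so the fee is capped at $108,000.00.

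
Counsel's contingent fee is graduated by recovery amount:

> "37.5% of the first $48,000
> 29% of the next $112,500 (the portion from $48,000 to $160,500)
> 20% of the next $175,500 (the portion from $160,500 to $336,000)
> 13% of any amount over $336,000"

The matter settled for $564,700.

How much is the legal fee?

$115,456.00

First $48,000 at 37.5% = $18,000.00
Next $112,500 at 29% = $32,625.00
Next $175,500 at 20% = $35,100.00
Remaining $228,700 at 13% = $29,731.00
Fee: $18,000.00 + $32,625.00 + $35,100.00 + $29,731.00 = $115,456.00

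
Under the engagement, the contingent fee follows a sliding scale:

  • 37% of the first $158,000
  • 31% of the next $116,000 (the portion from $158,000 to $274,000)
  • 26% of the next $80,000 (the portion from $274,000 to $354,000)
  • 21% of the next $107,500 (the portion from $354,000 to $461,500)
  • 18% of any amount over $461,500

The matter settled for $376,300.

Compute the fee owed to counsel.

First $158,000 at 37% = $58,460.00
Next $116,000 at 31% = $35,960.00
Next $80,000 at 26% = $20,800.00
Remaining $22,300 at 21% = $4,683.00
Fee: $58,460.00 + $35,960.00 + $20,800.00 + $4,683.00 = $119,903.00

$119,903.00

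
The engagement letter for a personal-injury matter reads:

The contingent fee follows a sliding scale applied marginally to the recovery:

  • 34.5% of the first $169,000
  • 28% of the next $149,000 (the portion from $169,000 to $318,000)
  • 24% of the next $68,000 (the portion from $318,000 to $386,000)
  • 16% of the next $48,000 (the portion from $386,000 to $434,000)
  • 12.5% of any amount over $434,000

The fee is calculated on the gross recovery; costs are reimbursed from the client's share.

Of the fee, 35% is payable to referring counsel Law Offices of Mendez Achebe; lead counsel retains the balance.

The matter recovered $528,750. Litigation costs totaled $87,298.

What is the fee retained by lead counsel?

Fee base is the gross recovery, $528,750; costs are reimbursed separately.
First $169,000 at 34.5% = $58,305.00
Next $149,000 at 28% = $41,720.00
Next $68,000 at 24% = $16,320.00
Next $48,000 at 16% = $7,680.00
Remaining $94,750 at 12.5% = $11,843.75
Fee: $58,305.00 + $41,720.00 + $16,320.00 + $7,680.00 + $11,843.75 = $135,868.75
Referral share: 35% of $135,868.75 = $47,554.06; lead counsel retains $135,868.75 − $47,554.06 = $88,314.69.

$88,314.69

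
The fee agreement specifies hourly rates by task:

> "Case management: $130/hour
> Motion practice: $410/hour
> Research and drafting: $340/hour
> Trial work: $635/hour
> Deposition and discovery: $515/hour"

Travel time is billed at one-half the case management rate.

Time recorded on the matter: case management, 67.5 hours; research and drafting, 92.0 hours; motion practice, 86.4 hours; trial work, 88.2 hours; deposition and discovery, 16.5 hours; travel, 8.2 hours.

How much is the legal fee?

$140,516.50

Case management: 67.5 × $130 = $8,775.00
Motion practice: 86.4 × $410 = $35,424.00
Research and drafting: 92.0 × $340 = $31,280.00
Trial work: 88.2 × $635 = $56,007.00
Deposition and discovery: 16.5 × $515 = $8,497.50
Subtotal: $8,775.00 + $35,424.00 + $31,280.00 + $56,007.00 + $8,497.50 = $139,983.50
Travel: 8.2 × ($130 ÷ 2) = 8.2 × $65.00 = $533.00
Total: $139,983.50 + $533.00 = $140,516.50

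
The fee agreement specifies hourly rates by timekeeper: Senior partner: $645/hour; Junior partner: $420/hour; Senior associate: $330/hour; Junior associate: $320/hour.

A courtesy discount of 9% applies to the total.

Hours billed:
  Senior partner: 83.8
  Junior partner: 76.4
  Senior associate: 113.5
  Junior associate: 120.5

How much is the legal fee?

Senior partner: 83.8 × $645 = $54,051.00
Junior partner: 76.4 × $420 = $32,088.00
Senior associate: 113.5 × $330 = $37,455.00
Junior associate: 120.5 × $320 = $38,560.00
Subtotal: $162,154.00
Less 9% discount: −$14,593.86
Total: $162,154.00 − $14,593.86 = $147,560.14

$147,560.14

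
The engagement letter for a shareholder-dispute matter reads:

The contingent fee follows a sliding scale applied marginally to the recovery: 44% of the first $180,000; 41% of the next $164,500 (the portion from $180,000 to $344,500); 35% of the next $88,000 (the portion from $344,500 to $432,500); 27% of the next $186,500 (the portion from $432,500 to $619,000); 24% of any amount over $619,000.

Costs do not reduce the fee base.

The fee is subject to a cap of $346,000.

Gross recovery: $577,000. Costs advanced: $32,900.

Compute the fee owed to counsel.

$216,460.00

Fee base is the gross recovery, $577,000; costs are reimbursed separately.
First $180,000 at 44% = $79,200.00
Next $164,500 at 41% = $67,445.00
Next $88,000 at 35% = $30,800.00
Remaining $144,500 at 27% = $39,015.00
Fee: $79,200.00 + $67,445.00 + $30,800.00 + $39,015.00 = $216,460.00
$216,460.00 is under the $346,000 cap.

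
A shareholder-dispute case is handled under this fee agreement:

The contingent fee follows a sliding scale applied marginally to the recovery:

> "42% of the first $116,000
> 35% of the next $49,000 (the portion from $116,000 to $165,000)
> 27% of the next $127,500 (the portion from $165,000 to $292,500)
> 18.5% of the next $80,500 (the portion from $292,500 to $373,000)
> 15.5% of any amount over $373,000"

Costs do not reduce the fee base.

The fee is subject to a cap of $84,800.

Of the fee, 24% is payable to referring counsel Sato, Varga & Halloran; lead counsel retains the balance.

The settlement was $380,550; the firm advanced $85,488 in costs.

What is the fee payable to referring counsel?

$20,352.00

Fee base is the gross recovery, $380,550; costs are reimbursed separately.
First $116,000 at 42% = $48,720.00
Next $49,000 at 35% = $17,150.00
Next $127,500 at 27% = $34,425.00
Next $80,500 at 18.5% = $14,892.50
Remaining $7,550 at 15.5% = $1,170.25
Fee: $48,720.00 + $17,150.00 + $34,425.00 + $14,892.50 + $1,170.25 = $116,357.75
$116,357.75 exceeds the $84,800 cap, so the fee is capped at $84,800.00.
Referral share: 24% of $84,800.00 = $20,352.00; lead counsel retains $84,800.00 − $20,352.00 = $64,448.00.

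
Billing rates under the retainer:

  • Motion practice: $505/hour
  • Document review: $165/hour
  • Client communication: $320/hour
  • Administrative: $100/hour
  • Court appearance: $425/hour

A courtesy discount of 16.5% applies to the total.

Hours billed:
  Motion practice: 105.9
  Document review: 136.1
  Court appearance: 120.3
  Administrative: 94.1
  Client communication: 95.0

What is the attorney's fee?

Motion practice: 105.9 × $505 = $53,479.50
Document review: 136.1 × $165 = $22,456.50
Client communication: 95.0 × $320 = $30,400.00
Administrative: 94.1 × $100 = $9,410.00
Court appearance: 120.3 × $425 = $51,127.50
Subtotal: $166,873.50
Less 16.5% discount: −$27,534.13
Total: $166,873.50 − $27,534.13 = $139,339.37

$139,339.37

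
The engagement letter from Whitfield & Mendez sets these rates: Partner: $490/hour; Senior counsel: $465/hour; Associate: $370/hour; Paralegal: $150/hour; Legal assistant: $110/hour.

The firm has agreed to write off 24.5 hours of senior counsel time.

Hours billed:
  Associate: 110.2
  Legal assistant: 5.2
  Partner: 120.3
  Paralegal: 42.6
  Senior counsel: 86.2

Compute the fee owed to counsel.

Partner: 120.3 × $490 = $58,947.00
Senior counsel: 86.2 × $465 = $40,083.00
Associate: 110.2 × $370 = $40,774.00
Paralegal: 42.6 × $150 = $6,390.00
Legal assistant: 5.2 × $110 = $572.00
Subtotal: $146,766.00
Write-off: 24.5 × $465 = $11,392.50
Total: $146,766.00 − $11,392.50 = $135,373.50

$135,373.50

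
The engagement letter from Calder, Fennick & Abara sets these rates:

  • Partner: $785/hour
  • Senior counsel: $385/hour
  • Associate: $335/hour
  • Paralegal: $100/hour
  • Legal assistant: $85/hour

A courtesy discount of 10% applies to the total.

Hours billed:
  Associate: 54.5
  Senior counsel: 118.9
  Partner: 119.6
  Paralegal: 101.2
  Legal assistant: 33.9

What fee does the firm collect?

Partner: 119.6 × $785 = $93,886.00
Senior counsel: 118.9 × $385 = $45,776.50
Associate: 54.5 × $335 = $18,257.50
Paralegal: 101.2 × $100 = $10,120.00
Legal assistant: 33.9 × $85 = $2,881.50
Subtotal: $170,921.50
Less 10% discount: −$17,092.15
Total: $170,921.50 − $17,092.15 = $153,829.35

$153,829.35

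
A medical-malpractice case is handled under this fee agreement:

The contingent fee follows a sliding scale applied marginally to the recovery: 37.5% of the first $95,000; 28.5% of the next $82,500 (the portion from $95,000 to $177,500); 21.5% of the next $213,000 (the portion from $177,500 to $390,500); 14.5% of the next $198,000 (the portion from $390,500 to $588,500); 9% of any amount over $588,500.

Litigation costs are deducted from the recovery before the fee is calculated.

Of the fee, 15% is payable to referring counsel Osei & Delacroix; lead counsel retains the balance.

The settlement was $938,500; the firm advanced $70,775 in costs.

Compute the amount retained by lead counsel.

$134,956.84

Fee base (net of costs): $938,500 − $70,775 = $867,725
First $95,000 at 37.5% = $35,625.00
Next $82,500 at 28.5% = $23,512.50
Next $213,000 at 21.5% = $45,795.00
Next $198,000 at 14.5% = $28,710.00
Remaining $279,225 at 9% = $25,130.25
Fee: $35,625.00 + $23,512.50 + $45,795.00 + $28,710.00 + $25,130.25 = $158,772.75
Referral share: 15% of $158,772.75 = $23,815.91; lead counsel retains $158,772.75 − $23,815.91 = $134,956.84.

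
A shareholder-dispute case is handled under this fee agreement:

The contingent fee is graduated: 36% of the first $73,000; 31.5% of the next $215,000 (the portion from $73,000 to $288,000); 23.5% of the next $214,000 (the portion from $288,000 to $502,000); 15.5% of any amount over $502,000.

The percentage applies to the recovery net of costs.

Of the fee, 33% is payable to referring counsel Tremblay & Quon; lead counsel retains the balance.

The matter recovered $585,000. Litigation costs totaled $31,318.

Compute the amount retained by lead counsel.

Fee base (net of costs): $585,000 − $31,318 = $553,682
First $73,000 at 36% = $26,280.00
Next $215,000 at 31.5% = $67,725.00
Next $214,000 at 23.5% = $50,290.00
Remaining $51,682 at 15.5% = $8,010.71
Fee: $26,280.00 + $67,725.00 + $50,290.00 + $8,010.71 = $152,305.71
Referral share: 33% of $152,305.71 = $50,260.88; lead counsel retains $152,305.71 − $50,260.88 = $102,044.83.

$102,044.83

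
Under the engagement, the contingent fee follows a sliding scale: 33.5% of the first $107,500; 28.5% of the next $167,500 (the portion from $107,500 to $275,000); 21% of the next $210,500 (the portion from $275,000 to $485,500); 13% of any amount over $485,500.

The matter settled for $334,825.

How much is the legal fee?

First $107,500 at 33.5% = $36,012.50
Next $167,500 at 28.5% = $47,737.50
Remaining $59,825 at 21% = $12,563.25
Fee: $36,012.50 + $47,737.50 + $12,563.25 = $96,313.25

$96,313.25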